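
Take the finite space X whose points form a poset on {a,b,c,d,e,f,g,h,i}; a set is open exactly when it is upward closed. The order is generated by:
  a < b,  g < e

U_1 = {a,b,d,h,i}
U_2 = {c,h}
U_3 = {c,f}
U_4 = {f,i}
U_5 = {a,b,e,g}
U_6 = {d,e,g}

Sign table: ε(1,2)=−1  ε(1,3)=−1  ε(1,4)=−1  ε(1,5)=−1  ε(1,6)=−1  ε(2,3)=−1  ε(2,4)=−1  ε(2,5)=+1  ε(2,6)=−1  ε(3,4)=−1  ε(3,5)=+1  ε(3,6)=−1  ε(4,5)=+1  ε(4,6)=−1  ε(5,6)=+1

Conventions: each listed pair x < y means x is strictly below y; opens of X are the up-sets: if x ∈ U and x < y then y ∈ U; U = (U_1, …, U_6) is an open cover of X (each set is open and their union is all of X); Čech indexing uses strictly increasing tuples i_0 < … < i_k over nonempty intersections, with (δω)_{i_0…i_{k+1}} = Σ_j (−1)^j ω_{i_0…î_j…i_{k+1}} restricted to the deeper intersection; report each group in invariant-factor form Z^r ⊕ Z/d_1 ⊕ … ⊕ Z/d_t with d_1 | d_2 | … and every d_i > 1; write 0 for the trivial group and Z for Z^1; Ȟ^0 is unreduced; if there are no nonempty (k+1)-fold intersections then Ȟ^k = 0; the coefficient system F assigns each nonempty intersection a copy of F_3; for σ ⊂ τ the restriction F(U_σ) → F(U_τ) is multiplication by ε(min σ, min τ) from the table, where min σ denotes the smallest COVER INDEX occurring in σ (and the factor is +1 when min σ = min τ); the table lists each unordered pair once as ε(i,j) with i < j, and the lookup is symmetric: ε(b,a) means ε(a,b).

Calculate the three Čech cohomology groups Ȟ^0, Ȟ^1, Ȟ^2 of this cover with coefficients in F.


Ȟ^0 ≅ Z/3,  Ȟ^1 ≅ Z/3 ⊕ Z/3,  Ȟ^2 ≅ 0

nerve of the cover:
  U12={h} U14={i} U15={a,b} U16={d} U23={c} U34={f} U56={e,g}
C dims 6,7; δ0: rk_F3 5
Ȟ^0 = (6 − 5) − 0 = 1, so Ȟ^0 ≅ Z/3
Ȟ^1 = (7 − 0) − 5 = 2, so Ȟ^1 ≅ Z/3 ⊕ Z/3
Ȟ^2 = (0 − 0) − 0 = 0, so Ȟ^2 ≅ 0


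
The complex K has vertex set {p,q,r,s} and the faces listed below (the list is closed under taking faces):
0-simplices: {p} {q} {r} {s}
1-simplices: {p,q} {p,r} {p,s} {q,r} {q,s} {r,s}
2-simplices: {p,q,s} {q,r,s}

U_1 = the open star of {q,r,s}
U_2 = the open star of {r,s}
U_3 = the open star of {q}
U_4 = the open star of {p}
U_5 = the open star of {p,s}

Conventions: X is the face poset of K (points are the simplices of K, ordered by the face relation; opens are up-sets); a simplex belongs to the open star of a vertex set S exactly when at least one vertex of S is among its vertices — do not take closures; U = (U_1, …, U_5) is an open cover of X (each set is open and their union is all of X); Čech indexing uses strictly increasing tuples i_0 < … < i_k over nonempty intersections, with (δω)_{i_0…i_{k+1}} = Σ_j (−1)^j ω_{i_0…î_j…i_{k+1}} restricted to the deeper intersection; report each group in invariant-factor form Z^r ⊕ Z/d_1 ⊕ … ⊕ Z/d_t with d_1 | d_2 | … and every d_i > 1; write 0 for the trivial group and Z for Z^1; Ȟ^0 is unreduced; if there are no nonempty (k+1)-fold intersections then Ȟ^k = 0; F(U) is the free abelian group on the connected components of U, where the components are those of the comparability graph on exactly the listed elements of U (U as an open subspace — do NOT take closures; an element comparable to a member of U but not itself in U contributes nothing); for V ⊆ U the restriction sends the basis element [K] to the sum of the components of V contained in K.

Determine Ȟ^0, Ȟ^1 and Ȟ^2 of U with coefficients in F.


Ȟ^0 = Z,  Ȟ^1 = Z,  Ȟ^2 = 0

nerve of the cover:
  U1={{q},{r},{s},{p,q},{p,r},{p,s},{q,r},{q,s},{r,s},{p,q,s},{q,r,s}} U2={{r},{s},{p,r},{p,s},{q,r},{q,s},{r,s},{p,q,s},{q,r,s}} U3={{q},{p,q},{q,r},{q,s},{p,q,s},{q,r,s}} U4={{p},{p,q},{p,r},{p,s},{p,q,s}} U5={{p},{s},{p,q},{p,r},{p,s},{q,s},{r,s},{p,q,s},{q,r,s}}
  U12={{r},{s},{p,r},{p,s},{q,r},{q,s},{r,s},{p,q,s},{q,r,s}} U13={{q},{p,q},{q,r},{q,s},{p,q,s},{q,r,s}} U14={{p,q},{p,r},{p,s},{p,q,s}} U15={{s},{p,q},{p,r},{p,s},{q,s},{r,s},{p,q,s},{q,r,s}} U23={{q,r},{q,s},{p,q,s},{q,r,s}} U24={{p,r},{p,s},{p,q,s}} U25={{s},{p,r},{p,s},{q,s},{r,s},{p,q,s},{q,r,s}} U34={{p,q},{p,q,s}} U35={{p,q},{q,s},{p,q,s},{q,r,s}} U45={{p},{p,q},{p,r},{p,s},{p,q,s}}
  U123={{q,r},{q,s},{p,q,s},{q,r,s}} U124={{p,r},{p,s},{p,q,s}} U125={{s},{p,r},{p,s},{q,s},{r,s},{p,q,s},{q,r,s}} U134={{p,q},{p,q,s}} U135={{p,q},{q,s},{p,q,s},{q,r,s}} U145={{p,q},{p,r},{p,s},{p,q,s}} U234={{p,q,s}} U235={{q,s},{p,q,s},{q,r,s}} U245={{p,r},{p,s},{p,q,s}} U345={{p,q},{p,q,s}}
  U1234={{p,q,s}} U1235={{q,s},{p,q,s},{q,r,s}} U1245={{p,r},{p,s},{p,q,s}} U1345={{p,q},{p,q,s}} U2345={{p,q,s}}
  U12345={{p,q,s}}
components per intersection:
  U1: {{q},{r},{s},{p,q},{p,r},{p,s},{q,r},{q,s},{r,s},{p,q,s},{q,r,s}}
  U2: {{r},{s},{p,r},{p,s},{q,r},{q,s},{r,s},{p,q,s},{q,r,s}}
  U3: {{q},{p,q},{q,r},{q,s},{p,q,s},{q,r,s}}
  U4: {{p},{p,q},{p,r},{p,s},{p,q,s}}
  U5: {{p},{s},{p,q},{p,r},{p,s},{q,s},{r,s},{p,q,s},{q,r,s}}
  U12: {{r},{s},{p,r},{p,s},{q,r},{q,s},{r,s},{p,q,s},{q,r,s}}
  U13: {{q},{p,q},{q,r},{q,s},{p,q,s},{q,r,s}}
  U14: {{p,q},{p,s},{p,q,s}} {{p,r}}
  U15: {{s},{p,q},{p,s},{q,s},{r,s},{p,q,s},{q,r,s}} {{p,r}}
  U23: {{q,r},{q,s},{p,q,s},{q,r,s}}
  U24: {{p,r}} {{p,s},{p,q,s}}
  U25: {{s},{p,s},{q,s},{r,s},{p,q,s},{q,r,s}} {{p,r}}
  U34: {{p,q},{p,q,s}}
  U35: {{p,q},{q,s},{p,q,s},{q,r,s}}
  U45: {{p},{p,q},{p,r},{p,s},{p,q,s}}
  U123: {{q,r},{q,s},{p,q,s},{q,r,s}}
  U124: {{p,r}} {{p,s},{p,q,s}}
  U125: {{s},{p,s},{q,s},{r,s},{p,q,s},{q,r,s}} {{p,r}}
  U134: {{p,q},{p,q,s}}
  U135: {{p,q},{q,s},{p,q,s},{q,r,s}}
  U145: {{p,q},{p,s},{p,q,s}} {{p,r}}
  U234: {{p,q,s}}
  U235: {{q,s},{p,q,s},{q,r,s}}
  U245: {{p,r}} {{p,s},{p,q,s}}
  U345: {{p,q},{p,q,s}}
  U1234: {{p,q,s}}
  U1235: {{q,s},{p,q,s},{q,r,s}}
  U1245: {{p,r}} {{p,s},{p,q,s}}
  U1345: {{p,q},{p,q,s}}
  U2345: {{p,q,s}}
  U12345: {{p,q,s}}
C dims 5,14,14,6; δ0: rk 4, SNF 1^4; δ1: rk 9, SNF 1^9; δ2: rk 5, SNF 1^5
Ȟ^0 = (5 − 4) − 0 = 1, so Ȟ^0 ≅ Z
Ȟ^1 = (14 − 9) − 4 = 1, so Ȟ^1 ≅ Z
Ȟ^2 = (14 − 5) − 9 = 0, so Ȟ^2 ≅ 0


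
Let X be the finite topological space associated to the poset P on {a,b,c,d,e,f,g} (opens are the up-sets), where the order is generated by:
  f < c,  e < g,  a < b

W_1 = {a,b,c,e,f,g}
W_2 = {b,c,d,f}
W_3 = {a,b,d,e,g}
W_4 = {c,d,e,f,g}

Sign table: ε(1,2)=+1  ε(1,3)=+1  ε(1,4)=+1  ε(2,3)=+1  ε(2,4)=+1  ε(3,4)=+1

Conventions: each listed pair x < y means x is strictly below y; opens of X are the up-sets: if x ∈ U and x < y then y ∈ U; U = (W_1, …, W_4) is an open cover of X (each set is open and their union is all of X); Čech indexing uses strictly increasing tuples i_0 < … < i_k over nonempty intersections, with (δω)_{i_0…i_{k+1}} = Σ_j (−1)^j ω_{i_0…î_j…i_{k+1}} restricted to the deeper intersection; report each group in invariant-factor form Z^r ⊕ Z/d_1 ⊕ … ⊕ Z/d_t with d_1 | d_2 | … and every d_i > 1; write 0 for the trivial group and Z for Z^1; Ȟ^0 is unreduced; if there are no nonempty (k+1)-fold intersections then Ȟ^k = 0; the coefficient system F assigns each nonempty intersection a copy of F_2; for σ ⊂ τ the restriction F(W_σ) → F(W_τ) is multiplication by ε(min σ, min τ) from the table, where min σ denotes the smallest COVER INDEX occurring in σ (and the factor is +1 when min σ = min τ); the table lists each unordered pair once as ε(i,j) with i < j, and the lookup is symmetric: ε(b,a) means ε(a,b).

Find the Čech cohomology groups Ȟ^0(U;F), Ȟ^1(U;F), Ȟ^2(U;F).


cover nerve:
  W12={b,c,f} W13={a,b,e,g} W14={c,e,f,g} W23={b,d} W24={c,d,f} W34={d,e,g}
  W123={b} W124={c,f} W134={e,g} W234={d}
C dims 4,6,4; δ0: rk_F2 3; δ1: rk_F2 3
Ȟ^0: (4−3)−0=1 ⇒ Z/2
Ȟ^1: (6−3)−3=0 ⇒ 0
Ȟ^2: (4−0)−3=1 ⇒ Z/2

Ȟ^0 ≅ Z/2, Ȟ^1 ≅ 0 and Ȟ^2 ≅ Z/2


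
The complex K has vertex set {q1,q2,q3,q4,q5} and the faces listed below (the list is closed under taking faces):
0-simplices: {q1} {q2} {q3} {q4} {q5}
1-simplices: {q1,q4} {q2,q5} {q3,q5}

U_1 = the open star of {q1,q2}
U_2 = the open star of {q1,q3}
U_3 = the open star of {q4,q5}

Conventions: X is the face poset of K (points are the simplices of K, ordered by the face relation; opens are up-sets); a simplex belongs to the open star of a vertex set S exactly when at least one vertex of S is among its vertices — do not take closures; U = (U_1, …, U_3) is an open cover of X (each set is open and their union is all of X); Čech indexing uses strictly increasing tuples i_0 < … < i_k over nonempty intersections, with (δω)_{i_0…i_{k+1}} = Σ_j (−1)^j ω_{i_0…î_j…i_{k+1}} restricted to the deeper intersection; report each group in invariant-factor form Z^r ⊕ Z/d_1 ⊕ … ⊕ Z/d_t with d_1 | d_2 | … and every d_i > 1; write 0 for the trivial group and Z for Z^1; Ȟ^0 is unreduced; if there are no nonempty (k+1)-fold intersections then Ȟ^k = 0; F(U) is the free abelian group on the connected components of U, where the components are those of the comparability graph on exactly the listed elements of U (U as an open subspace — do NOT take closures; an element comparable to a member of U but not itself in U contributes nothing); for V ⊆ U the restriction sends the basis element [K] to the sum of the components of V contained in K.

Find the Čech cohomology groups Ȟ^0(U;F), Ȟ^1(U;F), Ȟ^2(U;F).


Ȟ^0 ≅ Z^2, Ȟ^1 ≅ 0 and Ȟ^2 ≅ 0

nerve of the cover:
  U1={{q1},{q2},{q1,q4},{q2,q5}} U2={{q1},{q3},{q1,q4},{q3,q5}} U3={{q4},{q5},{q1,q4},{q2,q5},{q3,q5}}
  U12={{q1},{q1,q4}} U13={{q1,q4},{q2,q5}} U23={{q1,q4},{q3,q5}}
  U123={{q1,q4}}
components per intersection:
  U1: {{q1},{q1,q4}} {{q2},{q2,q5}}
  U2: {{q1},{q1,q4}} {{q3},{q3,q5}}
  U3: {{q4},{q1,q4}} {{q5},{q2,q5},{q3,q5}}
  U12: {{q1},{q1,q4}}
  U13: {{q1,q4}} {{q2,q5}}
  U23: {{q1,q4}} {{q3,q5}}
  U123: {{q1,q4}}
C dims 6,5,1; δ0: rk 4, SNF 1^4; δ1: rk 1, SNF 1^1
Ȟ^0 = (6 − 4) − 0 = 2, so Ȟ^0 ≅ Z^2
Ȟ^1 = (5 − 1) − 4 = 0, so Ȟ^1 ≅ 0
Ȟ^2 = (1 − 0) − 1 = 0, so Ȟ^2 ≅ 0


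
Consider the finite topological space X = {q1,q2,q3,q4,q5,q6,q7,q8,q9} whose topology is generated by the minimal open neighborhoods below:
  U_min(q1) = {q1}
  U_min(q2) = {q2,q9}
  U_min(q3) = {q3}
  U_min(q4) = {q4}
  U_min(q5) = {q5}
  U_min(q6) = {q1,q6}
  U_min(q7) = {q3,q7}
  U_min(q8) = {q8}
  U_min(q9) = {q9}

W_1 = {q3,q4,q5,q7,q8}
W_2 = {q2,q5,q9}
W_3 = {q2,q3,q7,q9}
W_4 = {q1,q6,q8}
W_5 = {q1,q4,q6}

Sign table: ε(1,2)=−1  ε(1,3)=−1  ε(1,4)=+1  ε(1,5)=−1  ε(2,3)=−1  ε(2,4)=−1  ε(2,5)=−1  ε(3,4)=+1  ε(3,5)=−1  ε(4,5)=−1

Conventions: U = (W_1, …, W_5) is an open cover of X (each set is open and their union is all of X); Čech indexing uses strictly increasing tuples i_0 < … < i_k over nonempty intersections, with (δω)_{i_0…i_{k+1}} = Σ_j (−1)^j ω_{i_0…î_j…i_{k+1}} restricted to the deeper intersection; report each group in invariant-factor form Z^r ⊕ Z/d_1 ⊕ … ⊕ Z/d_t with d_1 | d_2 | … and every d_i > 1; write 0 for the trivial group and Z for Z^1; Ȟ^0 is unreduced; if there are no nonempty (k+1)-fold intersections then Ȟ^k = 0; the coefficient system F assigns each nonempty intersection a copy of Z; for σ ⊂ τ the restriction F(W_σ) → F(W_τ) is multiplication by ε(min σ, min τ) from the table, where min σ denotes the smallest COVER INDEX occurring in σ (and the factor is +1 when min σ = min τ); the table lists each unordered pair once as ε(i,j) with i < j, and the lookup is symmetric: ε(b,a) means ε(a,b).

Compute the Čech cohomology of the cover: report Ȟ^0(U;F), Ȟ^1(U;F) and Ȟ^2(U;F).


intersection data:
  W12={q5} W13={q3,q7} W14={q8} W15={q4} W23={q2,q9} W45={q1,q6}
C dims 5,6; δ0: rk 5, SNF 1^4·2
Ȟ^0 = (5 − 5) − 0 = 0, so Ȟ^0 ≅ 0
Ȟ^1 = (6 − 0) − 5 = 1 plus torsion [2], so Ȟ^1 ≅ Z ⊕ Z/2
Ȟ^2 = (0 − 0) − 0 = 0, so Ȟ^2 ≅ 0

Ȟ^0 = 0,  Ȟ^1 = Z ⊕ Z/2,  Ȟ^2 = 0


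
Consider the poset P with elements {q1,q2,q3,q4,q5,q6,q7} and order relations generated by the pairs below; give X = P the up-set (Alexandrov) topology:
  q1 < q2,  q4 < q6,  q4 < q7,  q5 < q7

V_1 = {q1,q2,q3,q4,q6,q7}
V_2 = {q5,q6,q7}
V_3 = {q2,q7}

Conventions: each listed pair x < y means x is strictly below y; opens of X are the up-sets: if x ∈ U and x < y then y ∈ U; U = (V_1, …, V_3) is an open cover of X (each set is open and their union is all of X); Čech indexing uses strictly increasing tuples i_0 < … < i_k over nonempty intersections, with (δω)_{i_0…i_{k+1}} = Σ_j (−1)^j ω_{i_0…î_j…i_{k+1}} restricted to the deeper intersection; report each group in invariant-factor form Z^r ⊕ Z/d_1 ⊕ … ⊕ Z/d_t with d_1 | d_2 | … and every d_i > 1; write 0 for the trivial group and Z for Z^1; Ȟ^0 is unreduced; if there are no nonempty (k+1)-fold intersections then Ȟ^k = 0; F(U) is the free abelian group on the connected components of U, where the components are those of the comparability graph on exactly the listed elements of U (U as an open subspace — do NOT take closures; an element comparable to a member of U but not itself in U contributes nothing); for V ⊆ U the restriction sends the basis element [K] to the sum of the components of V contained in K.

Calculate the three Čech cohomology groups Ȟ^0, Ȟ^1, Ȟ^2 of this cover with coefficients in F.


nonempty overlaps:
  V12={q6,q7} V13={q2,q7} V23={q7}
  V123={q7}
components per intersection:
  V1: {q1,q2} {q3} {q4,q6,q7}
  V2: {q5,q7} {q6}
  V3: {q2} {q7}
  V12: {q6} {q7}
  V13: {q2} {q7}
  V23: {q7}
  V123: {q7}
C dims 7,5,1; δ0: rk 4, SNF 1^4; δ1: rk 1, SNF 1^1
degree 0: 7−4−0 = 3 → Ȟ^0 ≅ Z^3
degree 1: 5−1−4 = 0 → Ȟ^1 ≅ 0
degree 2: 1−0−1 = 0 → Ȟ^2 ≅ 0

Ȟ^0 ≅ Z^3, Ȟ^1 ≅ 0, Ȟ^2 ≅ 0


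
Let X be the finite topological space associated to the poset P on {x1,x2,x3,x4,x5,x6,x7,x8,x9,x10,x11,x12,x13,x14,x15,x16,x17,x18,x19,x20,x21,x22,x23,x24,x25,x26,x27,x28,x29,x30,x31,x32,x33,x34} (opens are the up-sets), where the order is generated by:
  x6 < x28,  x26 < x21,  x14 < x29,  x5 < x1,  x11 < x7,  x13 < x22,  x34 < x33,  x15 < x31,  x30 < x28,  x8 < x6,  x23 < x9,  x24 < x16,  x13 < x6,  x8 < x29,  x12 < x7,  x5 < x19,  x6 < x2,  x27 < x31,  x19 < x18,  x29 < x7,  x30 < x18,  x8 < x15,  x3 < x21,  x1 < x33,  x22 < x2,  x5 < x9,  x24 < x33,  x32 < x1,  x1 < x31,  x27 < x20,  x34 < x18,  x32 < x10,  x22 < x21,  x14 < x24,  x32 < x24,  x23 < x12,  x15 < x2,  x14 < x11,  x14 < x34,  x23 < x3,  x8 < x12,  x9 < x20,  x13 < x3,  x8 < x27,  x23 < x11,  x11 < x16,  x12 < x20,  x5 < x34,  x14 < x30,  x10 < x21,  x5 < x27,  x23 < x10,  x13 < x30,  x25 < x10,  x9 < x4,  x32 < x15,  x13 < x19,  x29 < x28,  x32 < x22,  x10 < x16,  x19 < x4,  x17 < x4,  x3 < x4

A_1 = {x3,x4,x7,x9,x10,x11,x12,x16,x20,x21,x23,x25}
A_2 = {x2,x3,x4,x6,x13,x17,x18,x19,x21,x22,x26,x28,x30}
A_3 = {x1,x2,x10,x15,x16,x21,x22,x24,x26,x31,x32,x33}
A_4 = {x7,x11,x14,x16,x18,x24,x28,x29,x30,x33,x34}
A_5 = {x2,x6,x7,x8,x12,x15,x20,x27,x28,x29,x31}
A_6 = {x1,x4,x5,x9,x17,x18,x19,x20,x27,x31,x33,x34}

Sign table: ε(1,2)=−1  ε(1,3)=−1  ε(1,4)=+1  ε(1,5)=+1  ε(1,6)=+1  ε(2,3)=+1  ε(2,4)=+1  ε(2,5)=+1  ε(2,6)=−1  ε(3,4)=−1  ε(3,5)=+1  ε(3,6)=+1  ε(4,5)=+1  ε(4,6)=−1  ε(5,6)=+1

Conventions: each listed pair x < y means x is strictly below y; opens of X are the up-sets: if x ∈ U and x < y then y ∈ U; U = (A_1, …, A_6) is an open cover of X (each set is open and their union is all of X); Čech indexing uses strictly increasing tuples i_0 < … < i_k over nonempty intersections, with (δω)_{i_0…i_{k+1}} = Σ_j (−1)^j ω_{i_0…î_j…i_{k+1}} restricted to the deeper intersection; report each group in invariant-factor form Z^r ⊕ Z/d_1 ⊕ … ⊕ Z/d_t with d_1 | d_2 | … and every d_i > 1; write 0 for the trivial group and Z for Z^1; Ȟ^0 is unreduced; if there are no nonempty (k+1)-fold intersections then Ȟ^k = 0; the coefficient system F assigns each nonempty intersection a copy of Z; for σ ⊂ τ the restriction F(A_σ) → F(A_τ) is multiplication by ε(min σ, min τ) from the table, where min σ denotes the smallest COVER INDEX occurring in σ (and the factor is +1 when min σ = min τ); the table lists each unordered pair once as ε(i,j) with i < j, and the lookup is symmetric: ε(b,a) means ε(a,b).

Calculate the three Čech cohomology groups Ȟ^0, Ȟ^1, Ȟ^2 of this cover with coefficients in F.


nonempty overlaps:
  A12={x3,x4,x21} A13={x10,x16,x21} A14={x7,x11,x16} A15={x7,x12,x20} A16={x4,x9,x20} A23={x2,x21,x22,x26} A24={x18,x28,x30} A25={x2,x6,x28} A26={x4,x17,x18,x19} A34={x16,x24,x33} A35={x2,x15,x31} A36={x1,x31,x33} A45={x7,x28,x29} A46={x18,x33,x34} A56={x20,x27,x31}
  A123={x21} A126={x4} A134={x16} A145={x7} A156={x20} A235={x2} A245={x28} A246={x18} A346={x33} A356={x31}
C dims 6,15,10; δ0: rk 6, SNF 1^5·2; δ1: rk 9, SNF 1^9
degree 0: 6−6−0 = 0 → Ȟ^0 ≅ 0
degree 1: 15−9−6 = 0 plus torsion [2] → Ȟ^1 ≅ Z/2
degree 2: 10−0−9 = 1 → Ȟ^2 ≅ Z

Ȟ^0(U;F) ≅ 0,  Ȟ^1(U;F) ≅ Z/2,  Ȟ^2(U;F) ≅ Z


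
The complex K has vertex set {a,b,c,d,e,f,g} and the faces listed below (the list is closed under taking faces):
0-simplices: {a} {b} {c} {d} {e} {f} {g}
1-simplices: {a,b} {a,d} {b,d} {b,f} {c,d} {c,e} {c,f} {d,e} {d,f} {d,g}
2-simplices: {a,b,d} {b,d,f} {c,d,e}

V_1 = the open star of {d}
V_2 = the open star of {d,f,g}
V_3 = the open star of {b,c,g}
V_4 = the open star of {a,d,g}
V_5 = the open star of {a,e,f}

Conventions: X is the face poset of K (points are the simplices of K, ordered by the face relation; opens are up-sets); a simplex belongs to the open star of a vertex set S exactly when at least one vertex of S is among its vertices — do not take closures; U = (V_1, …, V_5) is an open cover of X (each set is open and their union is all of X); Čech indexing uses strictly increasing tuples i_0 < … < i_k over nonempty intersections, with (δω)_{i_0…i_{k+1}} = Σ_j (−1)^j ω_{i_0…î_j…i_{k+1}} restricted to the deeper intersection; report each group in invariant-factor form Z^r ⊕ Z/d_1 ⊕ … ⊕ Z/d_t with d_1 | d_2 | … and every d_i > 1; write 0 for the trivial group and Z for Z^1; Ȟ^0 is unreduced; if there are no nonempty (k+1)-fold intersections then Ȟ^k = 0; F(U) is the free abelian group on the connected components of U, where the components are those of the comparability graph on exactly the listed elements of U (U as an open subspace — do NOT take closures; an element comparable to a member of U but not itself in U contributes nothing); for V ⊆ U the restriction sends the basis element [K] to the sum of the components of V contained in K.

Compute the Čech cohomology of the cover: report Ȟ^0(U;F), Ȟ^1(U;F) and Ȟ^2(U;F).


nerve simplices:
  V1={{d},{a,d},{b,d},{c,d},{d,e},{d,f},{d,g},{a,b,d},{b,d,f},{c,d,e}} V2={{d},{f},{g},{a,d},{b,d},{b,f},{c,d},{c,f},{d,e},{d,f},{d,g},{a,b,d},{b,d,f},{c,d,e}} V3={{b},{c},{g},{a,b},{b,d},{b,f},{c,d},{c,e},{c,f},{d,g},{a,b,d},{b,d,f},{c,d,e}} V4={{a},{d},{g},{a,b},{a,d},{b,d},{c,d},{d,e},{d,f},{d,g},{a,b,d},{b,d,f},{c,d,e}} V5={{a},{e},{f},{a,b},{a,d},{b,f},{c,e},{c,f},{d,e},{d,f},{a,b,d},{b,d,f},{c,d,e}}
  V12={{d},{a,d},{b,d},{c,d},{d,e},{d,f},{d,g},{a,b,d},{b,d,f},{c,d,e}} V13={{b,d},{c,d},{d,g},{a,b,d},{b,d,f},{c,d,e}} V14={{d},{a,d},{b,d},{c,d},{d,e},{d,f},{d,g},{a,b,d},{b,d,f},{c,d,e}} V15={{a,d},{d,e},{d,f},{a,b,d},{b,d,f},{c,d,e}} V23={{g},{b,d},{b,f},{c,d},{c,f},{d,g},{a,b,d},{b,d,f},{c,d,e}} V24={{d},{g},{a,d},{b,d},{c,d},{d,e},{d,f},{d,g},{a,b,d},{b,d,f},{c,d,e}} V25={{f},{a,d},{b,f},{c,f},{d,e},{d,f},{a,b,d},{b,d,f},{c,d,e}} V34={{g},{a,b},{b,d},{c,d},{d,g},{a,b,d},{b,d,f},{c,d,e}} V35={{a,b},{b,f},{c,e},{c,f},{a,b,d},{b,d,f},{c,d,e}} V45={{a},{a,b},{a,d},{d,e},{d,f},{a,b,d},{b,d,f},{c,d,e}}
  V123={{b,d},{c,d},{d,g},{a,b,d},{b,d,f},{c,d,e}} V124={{d},{a,d},{b,d},{c,d},{d,e},{d,f},{d,g},{a,b,d},{b,d,f},{c,d,e}} V125={{a,d},{d,e},{d,f},{a,b,d},{b,d,f},{c,d,e}} V134={{b,d},{c,d},{d,g},{a,b,d},{b,d,f},{c,d,e}} V135={{a,b,d},{b,d,f},{c,d,e}} V145={{a,d},{d,e},{d,f},{a,b,d},{b,d,f},{c,d,e}} V234={{g},{b,d},{c,d},{d,g},{a,b,d},{b,d,f},{c,d,e}} V235={{b,f},{c,f},{a,b,d},{b,d,f},{c,d,e}} V245={{a,d},{d,e},{d,f},{a,b,d},{b,d,f},{c,d,e}} V345={{a,b},{a,b,d},{b,d,f},{c,d,e}}
  V1234={{b,d},{c,d},{d,g},{a,b,d},{b,d,f},{c,d,e}} V1235={{a,b,d},{b,d,f},{c,d,e}} V1245={{a,d},{d,e},{d,f},{a,b,d},{b,d,f},{c,d,e}} V1345={{a,b,d},{b,d,f},{c,d,e}} V2345={{a,b,d},{b,d,f},{c,d,e}}
  V12345={{a,b,d},{b,d,f},{c,d,e}}
components per intersection:
  V1: {{d},{a,d},{b,d},{c,d},{d,e},{d,f},{d,g},{a,b,d},{b,d,f},{c,d,e}}
  V2: {{d},{f},{g},{a,d},{b,d},{b,f},{c,d},{c,f},{d,e},{d,f},{d,g},{a,b,d},{b,d,f},{c,d,e}}
  V3: {{b},{a,b},{b,d},{b,f},{a,b,d},{b,d,f}} {{c},{c,d},{c,e},{c,f},{c,d,e}} {{g},{d,g}}
  V4: {{a},{d},{g},{a,b},{a,d},{b,d},{c,d},{d,e},{d,f},{d,g},{a,b,d},{b,d,f},{c,d,e}}
  V5: {{a},{a,b},{a,d},{a,b,d}} {{e},{c,e},{d,e},{c,d,e}} {{f},{b,f},{c,f},{d,f},{b,d,f}}
  V12: {{d},{a,d},{b,d},{c,d},{d,e},{d,f},{d,g},{a,b,d},{b,d,f},{c,d,e}}
  V13: {{b,d},{a,b,d},{b,d,f}} {{c,d},{c,d,e}} {{d,g}}
  V14: {{d},{a,d},{b,d},{c,d},{d,e},{d,f},{d,g},{a,b,d},{b,d,f},{c,d,e}}
  V15: {{a,d},{a,b,d}} {{d,e},{c,d,e}} {{d,f},{b,d,f}}
  V23: {{g},{d,g}} {{b,d},{b,f},{a,b,d},{b,d,f}} {{c,d},{c,d,e}} {{c,f}}
  V24: {{d},{g},{a,d},{b,d},{c,d},{d,e},{d,f},{d,g},{a,b,d},{b,d,f},{c,d,e}}
  V25: {{f},{b,f},{c,f},{d,f},{b,d,f}} {{a,d},{a,b,d}} {{d,e},{c,d,e}}
  V34: {{g},{d,g}} {{a,b},{b,d},{a,b,d},{b,d,f}} {{c,d},{c,d,e}}
  V35: {{a,b},{a,b,d}} {{b,f},{b,d,f}} {{c,e},{c,d,e}} {{c,f}}
  V45: {{a},{a,b},{a,d},{a,b,d}} {{d,e},{c,d,e}} {{d,f},{b,d,f}}
  V123: {{b,d},{a,b,d},{b,d,f}} {{c,d},{c,d,e}} {{d,g}}
  V124: {{d},{a,d},{b,d},{c,d},{d,e},{d,f},{d,g},{a,b,d},{b,d,f},{c,d,e}}
  V125: {{a,d},{a,b,d}} {{d,e},{c,d,e}} {{d,f},{b,d,f}}
  V134: {{b,d},{a,b,d},{b,d,f}} {{c,d},{c,d,e}} {{d,g}}
  V135: {{a,b,d}} {{b,d,f}} {{c,d,e}}
  V145: {{a,d},{a,b,d}} {{d,e},{c,d,e}} {{d,f},{b,d,f}}
  V234: {{g},{d,g}} {{b,d},{a,b,d},{b,d,f}} {{c,d},{c,d,e}}
  V235: {{b,f},{b,d,f}} {{c,f}} {{a,b,d}} {{c,d,e}}
  V245: {{a,d},{a,b,d}} {{d,e},{c,d,e}} {{d,f},{b,d,f}}
  V345: {{a,b},{a,b,d}} {{b,d,f}} {{c,d,e}}
  V1234: {{b,d},{a,b,d},{b,d,f}} {{c,d},{c,d,e}} {{d,g}}
  V1235: {{a,b,d}} {{b,d,f}} {{c,d,e}}
  V1245: {{a,d},{a,b,d}} {{d,e},{c,d,e}} {{d,f},{b,d,f}}
  V1345: {{a,b,d}} {{b,d,f}} {{c,d,e}}
  V2345: {{a,b,d}} {{b,d,f}} {{c,d,e}}
  V12345: {{a,b,d}} {{b,d,f}} {{c,d,e}}
C dims 9,26,29,15; δ0: rk 8, SNF 1^8; δ1: rk 17, SNF 1^17; δ2: rk 12, SNF 1^12
degree 0: 9−8−0 = 1 → Ȟ^0 ≅ Z
degree 1: 26−17−8 = 1 → Ȟ^1 ≅ Z
degree 2: 29−12−17 = 0 → Ȟ^2 ≅ 0

Ȟ^0 = Z, Ȟ^1 = Z, Ȟ^2 = 0


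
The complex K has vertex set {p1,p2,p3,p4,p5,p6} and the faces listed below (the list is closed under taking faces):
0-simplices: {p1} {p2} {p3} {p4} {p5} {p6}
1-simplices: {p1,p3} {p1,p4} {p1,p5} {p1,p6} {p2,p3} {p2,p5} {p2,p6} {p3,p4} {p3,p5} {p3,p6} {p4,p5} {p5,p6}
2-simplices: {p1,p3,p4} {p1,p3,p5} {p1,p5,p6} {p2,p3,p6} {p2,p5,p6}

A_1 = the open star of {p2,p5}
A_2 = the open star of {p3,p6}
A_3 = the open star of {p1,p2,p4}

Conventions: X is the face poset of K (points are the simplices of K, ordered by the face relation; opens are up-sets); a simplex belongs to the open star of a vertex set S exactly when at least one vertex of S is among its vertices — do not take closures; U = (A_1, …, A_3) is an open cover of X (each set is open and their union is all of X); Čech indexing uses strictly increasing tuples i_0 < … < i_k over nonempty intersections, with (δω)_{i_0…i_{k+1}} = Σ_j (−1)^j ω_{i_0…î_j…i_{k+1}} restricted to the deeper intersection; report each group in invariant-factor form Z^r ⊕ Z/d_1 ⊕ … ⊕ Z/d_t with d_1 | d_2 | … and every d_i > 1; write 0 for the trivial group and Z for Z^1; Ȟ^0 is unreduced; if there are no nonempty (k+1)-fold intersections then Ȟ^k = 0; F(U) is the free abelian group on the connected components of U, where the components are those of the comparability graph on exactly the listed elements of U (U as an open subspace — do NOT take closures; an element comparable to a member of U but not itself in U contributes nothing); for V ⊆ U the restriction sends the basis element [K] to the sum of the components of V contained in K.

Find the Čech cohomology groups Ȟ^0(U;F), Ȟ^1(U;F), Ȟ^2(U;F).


Ȟ^0 ≅ Z,  Ȟ^1 ≅ Z^2,  Ȟ^2 ≅ 0

nonempty overlaps:
  A1={{p2},{p5},{p1,p5},{p2,p3},{p2,p5},{p2,p6},{p3,p5},{p4,p5},{p5,p6},{p1,p3,p5},{p1,p5,p6},{p2,p3,p6},{p2,p5,p6}} A2={{p3},{p6},{p1,p3},{p1,p6},{p2,p3},{p2,p6},{p3,p4},{p3,p5},{p3,p6},{p5,p6},{p1,p3,p4},{p1,p3,p5},{p1,p5,p6},{p2,p3,p6},{p2,p5,p6}} A3={{p1},{p2},{p4},{p1,p3},{p1,p4},{p1,p5},{p1,p6},{p2,p3},{p2,p5},{p2,p6},{p3,p4},{p4,p5},{p1,p3,p4},{p1,p3,p5},{p1,p5,p6},{p2,p3,p6},{p2,p5,p6}}
  A12={{p2,p3},{p2,p6},{p3,p5},{p5,p6},{p1,p3,p5},{p1,p5,p6},{p2,p3,p6},{p2,p5,p6}} A13={{p2},{p1,p5},{p2,p3},{p2,p5},{p2,p6},{p4,p5},{p1,p3,p5},{p1,p5,p6},{p2,p3,p6},{p2,p5,p6}} A23={{p1,p3},{p1,p6},{p2,p3},{p2,p6},{p3,p4},{p1,p3,p4},{p1,p3,p5},{p1,p5,p6},{p2,p3,p6},{p2,p5,p6}}
  A123={{p2,p3},{p2,p6},{p1,p3,p5},{p1,p5,p6},{p2,p3,p6},{p2,p5,p6}}
components per intersection:
  A1: {{p2},{p5},{p1,p5},{p2,p3},{p2,p5},{p2,p6},{p3,p5},{p4,p5},{p5,p6},{p1,p3,p5},{p1,p5,p6},{p2,p3,p6},{p2,p5,p6}}
  A2: {{p3},{p6},{p1,p3},{p1,p6},{p2,p3},{p2,p6},{p3,p4},{p3,p5},{p3,p6},{p5,p6},{p1,p3,p4},{p1,p3,p5},{p1,p5,p6},{p2,p3,p6},{p2,p5,p6}}
  A3: {{p1},{p4},{p1,p3},{p1,p4},{p1,p5},{p1,p6},{p3,p4},{p4,p5},{p1,p3,p4},{p1,p3,p5},{p1,p5,p6}} {{p2},{p2,p3},{p2,p5},{p2,p6},{p2,p3,p6},{p2,p5,p6}}
  A12: {{p2,p3},{p2,p6},{p5,p6},{p1,p5,p6},{p2,p3,p6},{p2,p5,p6}} {{p3,p5},{p1,p3,p5}}
  A13: {{p2},{p2,p3},{p2,p5},{p2,p6},{p2,p3,p6},{p2,p5,p6}} {{p1,p5},{p1,p3,p5},{p1,p5,p6}} {{p4,p5}}
  A23: {{p1,p3},{p3,p4},{p1,p3,p4},{p1,p3,p5}} {{p1,p6},{p1,p5,p6}} {{p2,p3},{p2,p6},{p2,p3,p6},{p2,p5,p6}}
  A123: {{p2,p3},{p2,p6},{p2,p3,p6},{p2,p5,p6}} {{p1,p3,p5}} {{p1,p5,p6}}
C dims 4,8,3; δ0: rk 3, SNF 1^3; δ1: rk 3, SNF 1^3
degree 0: 4−3−0 = 1 → Ȟ^0 ≅ Z
degree 1: 8−3−3 = 2 → Ȟ^1 ≅ Z^2
degree 2: 3−0−3 = 0 → Ȟ^2 ≅ 0


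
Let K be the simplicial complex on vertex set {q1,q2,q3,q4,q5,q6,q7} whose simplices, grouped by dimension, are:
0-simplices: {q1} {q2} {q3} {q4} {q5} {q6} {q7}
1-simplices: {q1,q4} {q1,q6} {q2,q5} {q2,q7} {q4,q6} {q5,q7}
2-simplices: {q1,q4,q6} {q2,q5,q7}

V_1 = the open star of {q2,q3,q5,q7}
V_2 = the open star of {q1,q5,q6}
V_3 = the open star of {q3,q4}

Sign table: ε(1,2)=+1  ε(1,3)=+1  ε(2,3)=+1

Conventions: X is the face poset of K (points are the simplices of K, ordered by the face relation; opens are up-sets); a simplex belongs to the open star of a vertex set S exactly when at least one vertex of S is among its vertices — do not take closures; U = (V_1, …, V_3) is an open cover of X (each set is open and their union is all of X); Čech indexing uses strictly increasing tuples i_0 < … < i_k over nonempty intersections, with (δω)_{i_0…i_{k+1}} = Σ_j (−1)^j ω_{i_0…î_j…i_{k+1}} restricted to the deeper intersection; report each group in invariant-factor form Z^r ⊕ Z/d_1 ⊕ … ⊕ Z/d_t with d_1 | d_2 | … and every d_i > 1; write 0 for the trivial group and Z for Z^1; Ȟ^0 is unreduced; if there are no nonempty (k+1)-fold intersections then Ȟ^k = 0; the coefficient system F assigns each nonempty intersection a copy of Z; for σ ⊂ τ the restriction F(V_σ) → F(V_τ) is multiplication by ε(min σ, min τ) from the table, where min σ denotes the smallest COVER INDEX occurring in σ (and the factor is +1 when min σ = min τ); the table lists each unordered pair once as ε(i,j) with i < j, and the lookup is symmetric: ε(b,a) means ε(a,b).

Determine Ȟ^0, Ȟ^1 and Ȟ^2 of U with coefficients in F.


Ȟ^0 ≅ Z, Ȟ^1 ≅ Z, Ȟ^2 ≅ 0

nerve simplices:
  V1={{q2},{q3},{q5},{q7},{q2,q5},{q2,q7},{q5,q7},{q2,q5,q7}} V2={{q1},{q5},{q6},{q1,q4},{q1,q6},{q2,q5},{q4,q6},{q5,q7},{q1,q4,q6},{q2,q5,q7}} V3={{q3},{q4},{q1,q4},{q4,q6},{q1,q4,q6}}
  V12={{q5},{q2,q5},{q5,q7},{q2,q5,q7}} V13={{q3}} V23={{q1,q4},{q4,q6},{q1,q4,q6}}
C dims 3,3; δ0: rk 2, SNF 1^2
degree 0: 3−2−0 = 1 → Ȟ^0 ≅ Z
degree 1: 3−0−2 = 1 → Ȟ^1 ≅ Z
degree 2: 0−0−0 = 0 → Ȟ^2 ≅ 0


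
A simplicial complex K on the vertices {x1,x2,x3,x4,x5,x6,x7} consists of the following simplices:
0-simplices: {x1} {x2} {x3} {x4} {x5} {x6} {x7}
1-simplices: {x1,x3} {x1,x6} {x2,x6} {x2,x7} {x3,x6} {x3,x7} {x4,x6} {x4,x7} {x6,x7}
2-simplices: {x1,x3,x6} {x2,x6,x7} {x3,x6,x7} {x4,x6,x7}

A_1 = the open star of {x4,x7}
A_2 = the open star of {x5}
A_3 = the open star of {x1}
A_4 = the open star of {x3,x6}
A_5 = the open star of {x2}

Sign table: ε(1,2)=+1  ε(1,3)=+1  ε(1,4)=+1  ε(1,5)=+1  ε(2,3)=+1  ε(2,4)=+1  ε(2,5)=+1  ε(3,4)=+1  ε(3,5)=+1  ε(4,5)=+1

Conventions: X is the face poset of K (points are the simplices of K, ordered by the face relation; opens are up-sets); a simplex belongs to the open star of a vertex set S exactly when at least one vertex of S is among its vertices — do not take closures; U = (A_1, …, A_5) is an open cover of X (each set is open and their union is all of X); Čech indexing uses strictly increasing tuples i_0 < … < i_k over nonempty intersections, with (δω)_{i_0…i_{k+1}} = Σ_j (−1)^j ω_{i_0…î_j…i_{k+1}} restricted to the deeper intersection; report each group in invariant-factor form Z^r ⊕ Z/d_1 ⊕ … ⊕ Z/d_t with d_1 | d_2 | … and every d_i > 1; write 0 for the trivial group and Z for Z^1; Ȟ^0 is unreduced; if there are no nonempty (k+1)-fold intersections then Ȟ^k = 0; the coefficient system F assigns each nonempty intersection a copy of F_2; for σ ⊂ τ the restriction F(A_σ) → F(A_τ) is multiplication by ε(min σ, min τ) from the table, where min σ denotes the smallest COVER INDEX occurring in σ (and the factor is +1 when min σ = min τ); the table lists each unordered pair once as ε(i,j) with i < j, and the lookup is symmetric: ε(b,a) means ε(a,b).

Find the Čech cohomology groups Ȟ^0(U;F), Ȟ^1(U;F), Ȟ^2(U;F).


Ȟ^0 = Z/2 ⊕ Z/2, Ȟ^1 = 0 and Ȟ^2 = 0

intersection data:
  A1={{x4},{x7},{x2,x7},{x3,x7},{x4,x6},{x4,x7},{x6,x7},{x2,x6,x7},{x3,x6,x7},{x4,x6,x7}} A2={{x5}} A3={{x1},{x1,x3},{x1,x6},{x1,x3,x6}} A4={{x3},{x6},{x1,x3},{x1,x6},{x2,x6},{x3,x6},{x3,x7},{x4,x6},{x6,x7},{x1,x3,x6},{x2,x6,x7},{x3,x6,x7},{x4,x6,x7}} A5={{x2},{x2,x6},{x2,x7},{x2,x6,x7}}
  A14={{x3,x7},{x4,x6},{x6,x7},{x2,x6,x7},{x3,x6,x7},{x4,x6,x7}} A15={{x2,x7},{x2,x6,x7}} A34={{x1,x3},{x1,x6},{x1,x3,x6}} A45={{x2,x6},{x2,x6,x7}}
  A145={{x2,x6,x7}}
C dims 5,4,1; δ0: rk_F2 3; δ1: rk_F2 1
Ȟ^0 = (5 − 3) − 0 = 2, so Ȟ^0 ≅ Z/2 ⊕ Z/2
Ȟ^1 = (4 − 1) − 3 = 0, so Ȟ^1 ≅ 0
Ȟ^2 = (1 − 0) − 1 = 0, so Ȟ^2 ≅ 0


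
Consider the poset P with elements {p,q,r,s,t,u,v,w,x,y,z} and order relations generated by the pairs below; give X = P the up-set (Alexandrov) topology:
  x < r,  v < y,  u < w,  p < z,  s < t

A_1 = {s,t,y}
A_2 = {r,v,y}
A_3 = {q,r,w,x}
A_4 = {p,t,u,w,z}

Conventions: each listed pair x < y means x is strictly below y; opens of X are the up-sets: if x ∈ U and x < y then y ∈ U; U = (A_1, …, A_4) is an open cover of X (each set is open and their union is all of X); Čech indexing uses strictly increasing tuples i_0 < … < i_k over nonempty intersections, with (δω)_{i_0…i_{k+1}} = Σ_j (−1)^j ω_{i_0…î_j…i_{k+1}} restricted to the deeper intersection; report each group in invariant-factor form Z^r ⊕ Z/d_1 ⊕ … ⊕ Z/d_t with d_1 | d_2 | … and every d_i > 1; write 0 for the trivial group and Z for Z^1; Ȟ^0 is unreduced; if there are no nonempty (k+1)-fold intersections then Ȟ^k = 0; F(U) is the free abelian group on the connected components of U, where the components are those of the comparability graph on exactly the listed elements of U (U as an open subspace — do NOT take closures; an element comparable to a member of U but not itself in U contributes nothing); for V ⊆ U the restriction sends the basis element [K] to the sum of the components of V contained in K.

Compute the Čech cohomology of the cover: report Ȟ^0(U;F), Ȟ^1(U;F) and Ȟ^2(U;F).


Ȟ^0(U;F) ≅ Z^6, Ȟ^1(U;F) ≅ 0 and Ȟ^2(U;F) ≅ 0

nonempty overlaps:
  A12={y} A14={t} A23={r} A34={w}
components per intersection:
  A1: {s,t} {y}
  A2: {r} {v,y}
  A3: {q} {r,x} {w}
  A4: {p,z} {t} {u,w}
  A12: {y}
  A14: {t}
  A23: {r}
  A34: {w}
C dims 10,4; δ0: rk 4, SNF 1^4
degree 0: 10−4−0 = 6 → Ȟ^0 ≅ Z^6
degree 1: 4−0−4 = 0 → Ȟ^1 ≅ 0
degree 2: 0−0−0 = 0 → Ȟ^2 ≅ 0


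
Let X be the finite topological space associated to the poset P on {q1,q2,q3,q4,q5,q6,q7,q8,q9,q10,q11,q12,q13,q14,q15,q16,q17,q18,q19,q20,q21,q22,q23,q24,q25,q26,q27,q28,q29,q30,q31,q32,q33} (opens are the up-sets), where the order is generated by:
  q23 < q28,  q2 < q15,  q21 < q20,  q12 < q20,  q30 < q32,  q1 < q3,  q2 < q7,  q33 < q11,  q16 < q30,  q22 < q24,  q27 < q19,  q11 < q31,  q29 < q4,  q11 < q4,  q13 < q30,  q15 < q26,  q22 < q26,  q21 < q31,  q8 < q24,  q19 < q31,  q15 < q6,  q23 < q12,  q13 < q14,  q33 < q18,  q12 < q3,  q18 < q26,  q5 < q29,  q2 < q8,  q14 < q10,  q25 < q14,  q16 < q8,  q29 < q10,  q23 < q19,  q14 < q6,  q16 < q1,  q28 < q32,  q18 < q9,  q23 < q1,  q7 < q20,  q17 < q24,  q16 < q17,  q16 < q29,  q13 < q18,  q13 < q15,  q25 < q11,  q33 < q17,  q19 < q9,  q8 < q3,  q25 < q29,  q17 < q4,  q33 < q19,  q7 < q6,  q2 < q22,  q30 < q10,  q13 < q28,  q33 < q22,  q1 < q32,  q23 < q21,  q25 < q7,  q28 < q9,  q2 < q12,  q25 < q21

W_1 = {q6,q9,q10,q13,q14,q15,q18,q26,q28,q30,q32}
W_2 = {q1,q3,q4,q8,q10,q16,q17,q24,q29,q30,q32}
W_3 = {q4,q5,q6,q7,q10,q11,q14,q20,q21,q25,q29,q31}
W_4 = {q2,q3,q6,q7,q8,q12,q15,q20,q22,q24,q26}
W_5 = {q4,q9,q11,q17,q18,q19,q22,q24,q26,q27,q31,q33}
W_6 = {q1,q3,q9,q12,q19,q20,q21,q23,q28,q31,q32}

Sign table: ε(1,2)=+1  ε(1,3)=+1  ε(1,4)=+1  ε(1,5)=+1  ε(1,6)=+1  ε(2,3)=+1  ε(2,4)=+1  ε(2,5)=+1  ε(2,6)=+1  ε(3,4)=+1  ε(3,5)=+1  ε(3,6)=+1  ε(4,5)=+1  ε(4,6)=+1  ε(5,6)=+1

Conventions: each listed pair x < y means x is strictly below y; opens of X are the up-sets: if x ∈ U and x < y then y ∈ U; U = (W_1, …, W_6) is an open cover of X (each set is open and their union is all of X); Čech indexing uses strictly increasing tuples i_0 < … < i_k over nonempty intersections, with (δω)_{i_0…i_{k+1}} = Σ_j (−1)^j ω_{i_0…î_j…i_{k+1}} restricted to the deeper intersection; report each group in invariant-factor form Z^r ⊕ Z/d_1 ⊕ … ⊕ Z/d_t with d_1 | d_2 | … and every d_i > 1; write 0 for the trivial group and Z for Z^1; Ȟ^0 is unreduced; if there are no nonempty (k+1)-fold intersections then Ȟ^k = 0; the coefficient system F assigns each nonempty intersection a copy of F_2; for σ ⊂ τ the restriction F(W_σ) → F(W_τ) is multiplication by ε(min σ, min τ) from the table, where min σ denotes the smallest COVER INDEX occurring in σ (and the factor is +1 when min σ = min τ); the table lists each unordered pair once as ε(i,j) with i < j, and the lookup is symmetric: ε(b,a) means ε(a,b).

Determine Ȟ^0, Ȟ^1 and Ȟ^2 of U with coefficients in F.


Ȟ^0 ≅ Z/2, Ȟ^1 ≅ Z/2 and Ȟ^2 ≅ Z/2

nonempty intersections:
  W12={q10,q30,q32} W13={q6,q10,q14} W14={q6,q15,q26} W15={q9,q18,q26} W16={q9,q28,q32} W23={q4,q10,q29} W24={q3,q8,q24} W25={q4,q17,q24} W26={q1,q3,q32} W34={q6,q7,q20} W35={q4,q11,q31} W36={q20,q21,q31} W45={q22,q24,q26} W46={q3,q12,q20} W56={q9,q19,q31}
  W123={q10} W126={q32} W134={q6} W145={q26} W156={q9} W235={q4} W245={q24} W246={q3} W346={q20} W356={q31}
C dims 6,15,10; δ0: rk_F2 5; δ1: rk_F2 9
Ȟ^0: (6−5)−0=1 ⇒ Z/2
Ȟ^1: (15−9)−5=1 ⇒ Z/2
Ȟ^2: (10−0)−9=1 ⇒ Z/2


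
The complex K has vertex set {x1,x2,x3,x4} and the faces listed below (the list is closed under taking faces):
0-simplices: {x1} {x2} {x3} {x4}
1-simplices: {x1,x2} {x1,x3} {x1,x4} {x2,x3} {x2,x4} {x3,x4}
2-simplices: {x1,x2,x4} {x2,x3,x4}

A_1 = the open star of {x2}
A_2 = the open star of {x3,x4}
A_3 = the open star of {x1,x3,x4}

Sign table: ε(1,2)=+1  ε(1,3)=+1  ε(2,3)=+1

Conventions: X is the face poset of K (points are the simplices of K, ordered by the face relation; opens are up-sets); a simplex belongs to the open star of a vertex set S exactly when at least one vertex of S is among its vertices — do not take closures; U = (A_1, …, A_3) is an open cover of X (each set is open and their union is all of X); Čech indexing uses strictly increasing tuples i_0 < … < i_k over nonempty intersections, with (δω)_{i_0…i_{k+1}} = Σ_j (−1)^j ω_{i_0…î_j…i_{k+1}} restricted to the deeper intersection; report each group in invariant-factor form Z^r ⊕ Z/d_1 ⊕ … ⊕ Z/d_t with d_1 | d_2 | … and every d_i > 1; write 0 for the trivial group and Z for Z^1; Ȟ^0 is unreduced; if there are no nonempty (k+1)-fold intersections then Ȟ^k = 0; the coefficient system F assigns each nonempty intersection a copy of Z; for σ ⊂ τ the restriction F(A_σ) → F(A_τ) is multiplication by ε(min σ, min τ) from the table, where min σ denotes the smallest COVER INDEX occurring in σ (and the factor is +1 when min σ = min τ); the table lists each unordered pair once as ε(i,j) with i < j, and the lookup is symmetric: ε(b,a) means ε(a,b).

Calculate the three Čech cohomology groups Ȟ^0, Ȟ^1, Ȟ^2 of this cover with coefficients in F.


Ȟ^0 = Z,  Ȟ^1 = 0,  Ȟ^2 = 0

nerve simplices:
  A1={{x2},{x1,x2},{x2,x3},{x2,x4},{x1,x2,x4},{x2,x3,x4}} A2={{x3},{x4},{x1,x3},{x1,x4},{x2,x3},{x2,x4},{x3,x4},{x1,x2,x4},{x2,x3,x4}} A3={{x1},{x3},{x4},{x1,x2},{x1,x3},{x1,x4},{x2,x3},{x2,x4},{x3,x4},{x1,x2,x4},{x2,x3,x4}}
  A12={{x2,x3},{x2,x4},{x1,x2,x4},{x2,x3,x4}} A13={{x1,x2},{x2,x3},{x2,x4},{x1,x2,x4},{x2,x3,x4}} A23={{x3},{x4},{x1,x3},{x1,x4},{x2,x3},{x2,x4},{x3,x4},{x1,x2,x4},{x2,x3,x4}}
  A123={{x2,x3},{x2,x4},{x1,x2,x4},{x2,x3,x4}}
C dims 3,3,1; δ0: rk 2, SNF 1^2; δ1: rk 1, SNF 1^1
degree 0: 3−2−0 = 1 → Ȟ^0 ≅ Z
degree 1: 3−1−2 = 0 → Ȟ^1 ≅ 0
degree 2: 1−0−1 = 0 → Ȟ^2 ≅ 0


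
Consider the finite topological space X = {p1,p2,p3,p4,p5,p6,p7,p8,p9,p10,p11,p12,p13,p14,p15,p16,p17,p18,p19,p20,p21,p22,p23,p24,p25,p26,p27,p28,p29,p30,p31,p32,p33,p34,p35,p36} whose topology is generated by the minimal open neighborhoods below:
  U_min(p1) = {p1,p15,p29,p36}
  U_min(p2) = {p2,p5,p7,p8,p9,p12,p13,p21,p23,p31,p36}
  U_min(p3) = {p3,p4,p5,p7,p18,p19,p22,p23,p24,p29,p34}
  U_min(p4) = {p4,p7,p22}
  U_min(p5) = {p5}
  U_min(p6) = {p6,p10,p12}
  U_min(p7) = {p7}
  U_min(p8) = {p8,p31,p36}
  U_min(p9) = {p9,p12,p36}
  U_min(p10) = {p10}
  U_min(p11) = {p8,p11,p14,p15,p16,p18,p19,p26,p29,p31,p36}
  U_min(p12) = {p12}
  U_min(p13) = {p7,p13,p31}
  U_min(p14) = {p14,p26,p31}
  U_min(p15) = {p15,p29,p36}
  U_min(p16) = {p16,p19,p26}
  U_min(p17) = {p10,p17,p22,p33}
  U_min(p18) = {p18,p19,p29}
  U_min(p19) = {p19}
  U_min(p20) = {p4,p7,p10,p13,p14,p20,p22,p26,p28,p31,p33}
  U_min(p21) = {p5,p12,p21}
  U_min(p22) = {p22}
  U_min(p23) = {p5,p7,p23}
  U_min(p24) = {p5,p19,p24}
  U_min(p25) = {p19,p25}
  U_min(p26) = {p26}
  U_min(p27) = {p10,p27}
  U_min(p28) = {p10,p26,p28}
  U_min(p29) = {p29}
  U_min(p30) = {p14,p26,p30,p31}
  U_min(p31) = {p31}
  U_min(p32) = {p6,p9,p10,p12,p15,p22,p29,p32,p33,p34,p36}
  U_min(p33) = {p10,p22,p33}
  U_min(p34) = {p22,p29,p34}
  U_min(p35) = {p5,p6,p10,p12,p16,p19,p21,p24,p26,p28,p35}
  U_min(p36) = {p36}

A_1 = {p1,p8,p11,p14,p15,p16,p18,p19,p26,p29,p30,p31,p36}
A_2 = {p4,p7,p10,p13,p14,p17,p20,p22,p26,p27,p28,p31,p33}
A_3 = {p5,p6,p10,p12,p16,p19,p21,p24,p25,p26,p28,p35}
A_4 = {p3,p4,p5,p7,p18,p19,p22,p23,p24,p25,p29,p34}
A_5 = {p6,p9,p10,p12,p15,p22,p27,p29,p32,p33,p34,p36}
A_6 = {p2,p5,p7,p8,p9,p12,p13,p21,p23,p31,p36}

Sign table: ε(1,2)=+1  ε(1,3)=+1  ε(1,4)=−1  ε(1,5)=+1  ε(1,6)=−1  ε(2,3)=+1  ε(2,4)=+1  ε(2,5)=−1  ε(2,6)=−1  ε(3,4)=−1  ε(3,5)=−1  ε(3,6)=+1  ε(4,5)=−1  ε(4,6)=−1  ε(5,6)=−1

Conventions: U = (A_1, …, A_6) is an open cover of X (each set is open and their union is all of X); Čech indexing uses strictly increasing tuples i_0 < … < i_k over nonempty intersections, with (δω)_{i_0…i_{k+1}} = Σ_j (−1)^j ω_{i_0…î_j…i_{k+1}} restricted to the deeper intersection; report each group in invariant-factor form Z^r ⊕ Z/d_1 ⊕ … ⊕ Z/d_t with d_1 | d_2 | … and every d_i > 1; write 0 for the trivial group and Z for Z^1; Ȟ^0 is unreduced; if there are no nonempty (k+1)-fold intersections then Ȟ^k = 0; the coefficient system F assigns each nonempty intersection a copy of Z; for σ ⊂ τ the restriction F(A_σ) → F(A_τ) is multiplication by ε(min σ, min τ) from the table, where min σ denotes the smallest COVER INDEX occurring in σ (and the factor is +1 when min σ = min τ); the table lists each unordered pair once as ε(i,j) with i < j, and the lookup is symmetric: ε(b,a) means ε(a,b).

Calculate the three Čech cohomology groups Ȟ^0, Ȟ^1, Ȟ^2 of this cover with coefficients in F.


nonempty intersections:
  A12={p14,p26,p31} A13={p16,p19,p26} A14={p18,p19,p29} A15={p15,p29,p36} A16={p8,p31,p36} A23={p10,p26,p28} A24={p4,p7,p22} A25={p10,p22,p27,p33} A26={p7,p13,p31} A34={p5,p19,p24,p25} A35={p6,p10,p12} A36={p5,p12,p21} A45={p22,p29,p34} A46={p5,p7,p23} A56={p9,p12,p36}
  A123={p26} A126={p31} A134={p19} A145={p29} A156={p36} A235={p10} A245={p22} A246={p7} A346={p5} A356={p12}
C dims 6,15,10; δ0: rk 6, SNF 1^5·2; δ1: rk 9, SNF 1^9
Ȟ^0: (6−6)−0=0 ⇒ 0
Ȟ^1: (15−9)−6=0 plus torsion [2] ⇒ Z/2
Ȟ^2: (10−0)−9=1 ⇒ Z

Ȟ^0 ≅ 0; Ȟ^1 ≅ Z/2; Ȟ^2 ≅ Z
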